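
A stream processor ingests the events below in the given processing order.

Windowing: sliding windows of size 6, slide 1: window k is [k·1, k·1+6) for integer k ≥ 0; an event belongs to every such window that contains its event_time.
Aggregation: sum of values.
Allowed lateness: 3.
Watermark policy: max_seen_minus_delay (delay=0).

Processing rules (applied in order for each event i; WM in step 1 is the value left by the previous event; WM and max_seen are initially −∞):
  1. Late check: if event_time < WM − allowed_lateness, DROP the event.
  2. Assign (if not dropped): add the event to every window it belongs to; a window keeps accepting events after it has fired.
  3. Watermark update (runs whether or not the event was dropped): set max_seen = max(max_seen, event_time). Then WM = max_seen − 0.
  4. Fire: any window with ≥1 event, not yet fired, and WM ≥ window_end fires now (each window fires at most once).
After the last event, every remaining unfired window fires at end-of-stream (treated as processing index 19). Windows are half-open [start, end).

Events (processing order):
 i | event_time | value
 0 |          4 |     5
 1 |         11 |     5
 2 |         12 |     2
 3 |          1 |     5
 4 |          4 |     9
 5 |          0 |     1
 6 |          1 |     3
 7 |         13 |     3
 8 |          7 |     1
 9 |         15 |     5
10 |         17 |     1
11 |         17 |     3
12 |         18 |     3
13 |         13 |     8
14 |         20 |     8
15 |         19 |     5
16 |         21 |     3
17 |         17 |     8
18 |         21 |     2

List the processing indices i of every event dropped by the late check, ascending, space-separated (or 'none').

i=0 t=4 v=5: → [4,10),[3,9),[2,8),[1,7),[0,6); WM=4
i=1 t=11 v=5: → [11,17),[10,16),[9,15),[8,14),[7,13),[6,12); WM=11; [0,6) fires=5 [1,7) fires=5 [2,8) fires=5 [3,9) fires=5 [4,10) fires=5
i=2 t=12 v=2: → [12,18),[11,17),[10,16),[9,15),[8,14),[7,13); WM=12; [6,12) fires=5
i=3 t=1 v=5: DROP (t<12-3); WM=12
i=4 t=4 v=9: DROP (t<12-3); WM=12
i=5 t=0 v=1: DROP (t<12-3); WM=12
i=6 t=1 v=3: DROP (t<12-3); WM=12
i=7 t=13 v=3: → [13,19),[12,18),[11,17),[10,16),[9,15),[8,14); WM=13; [7,13) fires=7
i=8 t=7 v=1: DROP (t<13-3); WM=13
i=9 t=15 v=5: → [15,21),[14,20),[13,19),[12,18),[11,17),[10,16); WM=15; [8,14) fires=10 [9,15) fires=10
i=10 t=17 v=1: → [17,23),[16,22),[15,21),[14,20),[13,19),[12,18); WM=17; [10,16) fires=15 [11,17) fires=15
i=11 t=17 v=3: → [17,23),[16,22),[15,21),[14,20),[13,19),[12,18); WM=17
i=12 t=18 v=3: → [18,24),[17,23),[16,22),[15,21),[14,20),[13,19); WM=18; [12,18) fires=14
i=13 t=13 v=8: DROP (t<18-3); WM=18
i=14 t=20 v=8: → [20,26),[19,25),[18,24),[17,23),[16,22),[15,21); WM=20; [13,19) fires=15 [14,20) fires=12
i=15 t=19 v=5: → [19,25),[18,24),[17,23),[16,22),[15,21),[14,20); WM=20
i=16 t=21 v=3: → [21,27),[20,26),[19,25),[18,24),[17,23),[16,22); WM=21; [15,21) fires=25
i=17 t=17 v=8: DROP (t<21-3); WM=21
i=18 t=21 v=2: → [21,27),[20,26),[19,25),[18,24),[17,23),[16,22); WM=21

3 4 5 6 8 13 17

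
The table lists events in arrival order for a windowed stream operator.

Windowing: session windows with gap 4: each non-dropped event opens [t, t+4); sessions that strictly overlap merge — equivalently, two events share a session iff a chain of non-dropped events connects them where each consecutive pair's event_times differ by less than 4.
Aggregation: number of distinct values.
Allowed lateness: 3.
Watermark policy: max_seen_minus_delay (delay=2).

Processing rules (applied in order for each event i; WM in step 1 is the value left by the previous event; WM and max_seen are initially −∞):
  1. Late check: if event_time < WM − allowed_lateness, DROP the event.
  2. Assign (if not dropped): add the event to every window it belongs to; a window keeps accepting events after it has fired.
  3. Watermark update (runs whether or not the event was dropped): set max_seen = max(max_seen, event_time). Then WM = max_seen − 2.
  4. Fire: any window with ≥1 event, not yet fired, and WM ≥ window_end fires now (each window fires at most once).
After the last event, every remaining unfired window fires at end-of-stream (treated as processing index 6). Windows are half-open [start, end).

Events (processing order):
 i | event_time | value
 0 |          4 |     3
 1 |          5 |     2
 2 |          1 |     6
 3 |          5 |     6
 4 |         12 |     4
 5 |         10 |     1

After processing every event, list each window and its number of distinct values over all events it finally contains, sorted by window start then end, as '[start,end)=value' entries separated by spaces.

i=0 t=4 v=3: → [4,8); WM=2
i=1 t=5 v=2: → [4,9); WM=3
i=2 t=1 v=6: → [1,9); WM=3
i=3 t=5 v=6: → [1,9); WM=3
i=4 t=12 v=4: → [12,16); WM=10
i=5 t=10 v=1: → [10,16); WM=10

[1,9)=3 [10,16)=2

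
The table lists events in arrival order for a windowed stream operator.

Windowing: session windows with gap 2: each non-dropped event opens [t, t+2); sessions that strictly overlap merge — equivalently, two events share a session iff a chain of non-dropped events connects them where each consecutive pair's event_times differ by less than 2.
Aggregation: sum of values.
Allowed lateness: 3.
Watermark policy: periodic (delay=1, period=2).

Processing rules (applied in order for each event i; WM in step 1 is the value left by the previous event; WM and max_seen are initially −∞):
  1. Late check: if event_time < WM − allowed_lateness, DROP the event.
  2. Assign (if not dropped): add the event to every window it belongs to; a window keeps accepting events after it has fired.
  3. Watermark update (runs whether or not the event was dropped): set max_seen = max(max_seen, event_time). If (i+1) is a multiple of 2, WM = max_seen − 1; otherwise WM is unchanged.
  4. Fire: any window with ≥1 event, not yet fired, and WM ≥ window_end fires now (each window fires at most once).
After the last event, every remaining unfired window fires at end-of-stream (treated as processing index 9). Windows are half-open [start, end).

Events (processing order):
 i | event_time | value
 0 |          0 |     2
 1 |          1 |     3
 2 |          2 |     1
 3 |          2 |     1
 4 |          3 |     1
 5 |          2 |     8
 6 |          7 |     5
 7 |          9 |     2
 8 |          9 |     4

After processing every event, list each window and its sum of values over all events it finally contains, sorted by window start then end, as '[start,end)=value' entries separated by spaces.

[0,5)=16 [7,9)=5 [9,11)=6

i=0 t=0 v=2: → [0,2); WM=−∞
i=1 t=1 v=3: → [0,3); WM=0
i=2 t=2 v=1: → [0,4); WM=0
i=3 t=2 v=1: → [0,4); WM=1
i=4 t=3 v=1: → [0,5); WM=1
i=5 t=2 v=8: → [0,5); WM=2
i=6 t=7 v=5: → [7,9); WM=2
i=7 t=9 v=2: → [9,11); WM=8
i=8 t=9 v=4: → [9,11); WM=8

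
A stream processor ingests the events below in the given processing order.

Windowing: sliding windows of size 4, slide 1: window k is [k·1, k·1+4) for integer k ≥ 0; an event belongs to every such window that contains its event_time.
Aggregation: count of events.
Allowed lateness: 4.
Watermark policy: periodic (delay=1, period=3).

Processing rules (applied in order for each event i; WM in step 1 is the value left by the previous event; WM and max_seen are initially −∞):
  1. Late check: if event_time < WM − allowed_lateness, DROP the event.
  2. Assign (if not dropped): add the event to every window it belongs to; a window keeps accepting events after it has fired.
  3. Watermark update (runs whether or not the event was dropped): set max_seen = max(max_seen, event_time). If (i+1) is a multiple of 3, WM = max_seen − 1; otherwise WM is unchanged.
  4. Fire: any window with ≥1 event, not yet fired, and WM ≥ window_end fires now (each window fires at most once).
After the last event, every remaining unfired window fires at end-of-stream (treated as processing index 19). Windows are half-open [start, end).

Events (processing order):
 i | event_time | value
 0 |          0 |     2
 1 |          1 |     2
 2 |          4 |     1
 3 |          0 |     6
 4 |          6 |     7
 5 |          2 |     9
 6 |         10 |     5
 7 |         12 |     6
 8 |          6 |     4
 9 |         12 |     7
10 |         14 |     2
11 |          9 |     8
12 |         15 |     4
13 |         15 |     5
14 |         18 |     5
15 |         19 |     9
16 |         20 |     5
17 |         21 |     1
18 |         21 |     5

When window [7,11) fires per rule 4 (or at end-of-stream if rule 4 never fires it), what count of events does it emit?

i=0 t=0 v=2: → [0,4); WM=−∞
i=1 t=1 v=2: → [1,5),[0,4); WM=−∞
i=2 t=4 v=1: → [4,8),[3,7),[2,6),[1,5); WM=3
i=3 t=0 v=6: → [0,4); WM=3
i=4 t=6 v=7: → [6,10),[5,9),[4,8),[3,7); WM=3
i=5 t=2 v=9: → [2,6),[1,5),[0,4); WM=5; [0,4) fires=4 [1,5) fires=3
i=6 t=10 v=5: → [10,14),[9,13),[8,12),[7,11); WM=5
i=7 t=12 v=6: → [12,16),[11,15),[10,14),[9,13); WM=5
i=8 t=6 v=4: → [6,10),[5,9),[4,8),[3,7); WM=11; [2,6) fires=2 [3,7) fires=3 [4,8) fires=3 [5,9) fires=2 [6,10) fires=2 [7,11) fires=1
i=9 t=12 v=7: → [12,16),[11,15),[10,14),[9,13); WM=11
i=10 t=14 v=2: → [14,18),[13,17),[12,16),[11,15); WM=11
i=11 t=9 v=8: → [9,13),[8,12),[7,11),[6,10); WM=13; [8,12) fires=2 [9,13) fires=4
i=12 t=15 v=4: → [15,19),[14,18),[13,17),[12,16); WM=13
i=13 t=15 v=5: → [15,19),[14,18),[13,17),[12,16); WM=13
i=14 t=18 v=5: → [18,22),[17,21),[16,20),[15,19); WM=17; [10,14) fires=3 [11,15) fires=3 [12,16) fires=5 [13,17) fires=3
i=15 t=19 v=9: → [19,23),[18,22),[17,21),[16,20); WM=17
i=16 t=20 v=5: → [20,24),[19,23),[18,22),[17,21); WM=17
i=17 t=21 v=1: → [21,25),[20,24),[19,23),[18,22); WM=20; [14,18) fires=3 [15,19) fires=3 [16,20) fires=2
i=18 t=21 v=5: → [21,25),[20,24),[19,23),[18,22); WM=20

1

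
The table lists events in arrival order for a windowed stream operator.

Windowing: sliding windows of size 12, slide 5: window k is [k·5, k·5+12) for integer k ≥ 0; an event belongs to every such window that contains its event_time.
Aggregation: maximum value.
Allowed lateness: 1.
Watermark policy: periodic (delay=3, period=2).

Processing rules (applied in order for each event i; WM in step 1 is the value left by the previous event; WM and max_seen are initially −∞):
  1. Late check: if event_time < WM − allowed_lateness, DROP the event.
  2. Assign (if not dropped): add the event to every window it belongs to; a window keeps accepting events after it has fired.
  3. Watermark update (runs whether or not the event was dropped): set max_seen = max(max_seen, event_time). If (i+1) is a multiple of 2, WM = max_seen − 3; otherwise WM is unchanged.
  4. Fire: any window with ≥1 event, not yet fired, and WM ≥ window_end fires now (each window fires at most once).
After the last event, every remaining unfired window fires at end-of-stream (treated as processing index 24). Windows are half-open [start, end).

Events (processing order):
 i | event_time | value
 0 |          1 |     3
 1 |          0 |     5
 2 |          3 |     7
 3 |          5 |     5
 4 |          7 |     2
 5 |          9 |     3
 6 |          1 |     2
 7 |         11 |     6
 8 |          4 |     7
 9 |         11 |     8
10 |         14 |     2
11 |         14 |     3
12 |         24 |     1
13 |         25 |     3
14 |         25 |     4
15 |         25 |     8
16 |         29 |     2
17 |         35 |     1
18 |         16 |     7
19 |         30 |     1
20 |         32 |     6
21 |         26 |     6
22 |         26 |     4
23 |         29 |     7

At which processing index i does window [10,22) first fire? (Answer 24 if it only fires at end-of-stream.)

i=0 t=1 v=3: → [0,12); WM=−∞
i=1 t=0 v=5: → [0,12); WM=-2
i=2 t=3 v=7: → [0,12); WM=-2
i=3 t=5 v=5: → [5,17),[0,12); WM=2
i=4 t=7 v=2: → [5,17),[0,12); WM=2
i=5 t=9 v=3: → [5,17),[0,12); WM=6
i=6 t=1 v=2: DROP (t<6-1); WM=6
i=7 t=11 v=6: → [10,22),[5,17),[0,12); WM=8
i=8 t=4 v=7: DROP (t<8-1); WM=8
i=9 t=11 v=8: → [10,22),[5,17),[0,12); WM=8
i=10 t=14 v=2: → [10,22),[5,17); WM=8
i=11 t=14 v=3: → [10,22),[5,17); WM=11
i=12 t=24 v=1: → [20,32),[15,27); WM=11
i=13 t=25 v=3: → [25,37),[20,32),[15,27); WM=22; [0,12) fires=8 [5,17) fires=8 [10,22) fires=8
i=14 t=25 v=4: → [25,37),[20,32),[15,27); WM=22
i=15 t=25 v=8: → [25,37),[20,32),[15,27); WM=22
i=16 t=29 v=2: → [25,37),[20,32); WM=22
i=17 t=35 v=1: → [35,47),[30,42),[25,37); WM=32; [15,27) fires=8 [20,32) fires=8
i=18 t=16 v=7: DROP (t<32-1); WM=32
i=19 t=30 v=1: DROP (t<32-1); WM=32
i=20 t=32 v=6: → [30,42),[25,37); WM=32
i=21 t=26 v=6: DROP (t<32-1); WM=32
i=22 t=26 v=4: DROP (t<32-1); WM=32
i=23 t=29 v=7: DROP (t<32-1); WM=32

13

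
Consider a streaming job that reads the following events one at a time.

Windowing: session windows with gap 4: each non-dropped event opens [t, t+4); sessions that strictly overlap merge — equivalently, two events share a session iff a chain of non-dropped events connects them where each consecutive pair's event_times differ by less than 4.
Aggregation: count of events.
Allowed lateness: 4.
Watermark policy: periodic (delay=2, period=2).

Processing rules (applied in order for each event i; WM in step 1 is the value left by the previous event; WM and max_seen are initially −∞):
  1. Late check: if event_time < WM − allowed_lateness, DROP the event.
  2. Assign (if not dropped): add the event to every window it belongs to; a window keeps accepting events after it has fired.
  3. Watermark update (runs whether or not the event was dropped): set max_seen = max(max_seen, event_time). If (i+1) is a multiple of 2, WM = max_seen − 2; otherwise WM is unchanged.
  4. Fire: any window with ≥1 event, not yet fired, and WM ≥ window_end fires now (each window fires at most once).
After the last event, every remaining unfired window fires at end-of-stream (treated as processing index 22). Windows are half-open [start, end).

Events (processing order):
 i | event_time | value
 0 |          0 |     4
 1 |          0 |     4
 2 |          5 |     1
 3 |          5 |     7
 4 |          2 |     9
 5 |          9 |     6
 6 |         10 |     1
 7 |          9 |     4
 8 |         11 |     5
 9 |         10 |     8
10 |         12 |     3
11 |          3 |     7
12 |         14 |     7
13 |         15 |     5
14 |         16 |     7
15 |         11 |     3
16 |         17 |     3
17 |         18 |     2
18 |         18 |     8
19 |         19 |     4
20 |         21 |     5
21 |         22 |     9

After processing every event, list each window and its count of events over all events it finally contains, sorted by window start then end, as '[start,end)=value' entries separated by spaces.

i=0 t=0 v=4: → [0,4); WM=−∞
i=1 t=0 v=4: → [0,4); WM=-2
i=2 t=5 v=1: → [5,9); WM=-2
i=3 t=5 v=7: → [5,9); WM=3
i=4 t=2 v=9: → [0,9); WM=3
i=5 t=9 v=6: → [9,13); WM=7
i=6 t=10 v=1: → [9,14); WM=7
i=7 t=9 v=4: → [9,14); WM=8
i=8 t=11 v=5: → [9,15); WM=8
i=9 t=10 v=8: → [9,15); WM=9
i=10 t=12 v=3: → [9,16); WM=9
i=11 t=3 v=7: DROP (t<9-4); WM=10
i=12 t=14 v=7: → [9,18); WM=10
i=13 t=15 v=5: → [9,19); WM=13
i=14 t=16 v=7: → [9,20); WM=13
i=15 t=11 v=3: → [9,20); WM=14
i=16 t=17 v=3: → [9,21); WM=14
i=17 t=18 v=2: → [9,22); WM=16
i=18 t=18 v=8: → [9,22); WM=16
i=19 t=19 v=4: → [9,23); WM=17
i=20 t=21 v=5: → [9,25); WM=17
i=21 t=22 v=9: → [9,26); WM=20

[0,9)=5 [9,26)=16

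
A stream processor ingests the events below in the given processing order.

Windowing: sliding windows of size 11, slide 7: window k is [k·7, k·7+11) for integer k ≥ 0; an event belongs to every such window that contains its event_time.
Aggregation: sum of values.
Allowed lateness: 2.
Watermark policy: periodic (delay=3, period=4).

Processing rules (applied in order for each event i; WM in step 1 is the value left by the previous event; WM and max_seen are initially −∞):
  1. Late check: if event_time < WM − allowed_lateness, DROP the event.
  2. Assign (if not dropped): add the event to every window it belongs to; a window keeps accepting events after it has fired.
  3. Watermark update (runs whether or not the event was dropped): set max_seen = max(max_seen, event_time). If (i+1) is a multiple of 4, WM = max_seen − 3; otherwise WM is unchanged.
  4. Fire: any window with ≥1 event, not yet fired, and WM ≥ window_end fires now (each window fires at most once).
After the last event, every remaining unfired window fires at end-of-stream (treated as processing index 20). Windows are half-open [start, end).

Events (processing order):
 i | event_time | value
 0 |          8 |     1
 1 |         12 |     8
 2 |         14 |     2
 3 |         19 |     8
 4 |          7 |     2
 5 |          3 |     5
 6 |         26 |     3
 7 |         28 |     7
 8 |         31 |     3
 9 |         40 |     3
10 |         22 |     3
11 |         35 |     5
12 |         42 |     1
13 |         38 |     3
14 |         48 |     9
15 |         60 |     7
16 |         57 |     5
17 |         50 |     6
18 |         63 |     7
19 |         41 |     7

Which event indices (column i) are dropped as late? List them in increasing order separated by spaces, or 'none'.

i=0 t=8 v=1: → [7,18),[0,11); WM=−∞
i=1 t=12 v=8: → [7,18); WM=−∞
i=2 t=14 v=2: → [14,25),[7,18); WM=−∞
i=3 t=19 v=8: → [14,25); WM=16; [0,11) fires=1
i=4 t=7 v=2: DROP (t<16-2); WM=16
i=5 t=3 v=5: DROP (t<16-2); WM=16
i=6 t=26 v=3: → [21,32); WM=16
i=7 t=28 v=7: → [28,39),[21,32); WM=25; [7,18) fires=11 [14,25) fires=10
i=8 t=31 v=3: → [28,39),[21,32); WM=25
i=9 t=40 v=3: → [35,46); WM=25
i=10 t=22 v=3: DROP (t<25-2); WM=25
i=11 t=35 v=5: → [35,46),[28,39); WM=37; [21,32) fires=13
i=12 t=42 v=1: → [42,53),[35,46); WM=37
i=13 t=38 v=3: → [35,46),[28,39); WM=37
i=14 t=48 v=9: → [42,53); WM=37
i=15 t=60 v=7: → [56,67); WM=57; [28,39) fires=18 [35,46) fires=12 [42,53) fires=10
i=16 t=57 v=5: → [56,67),[49,60); WM=57
i=17 t=50 v=6: DROP (t<57-2); WM=57
i=18 t=63 v=7: → [63,74),[56,67); WM=57
i=19 t=41 v=7: DROP (t<57-2); WM=60; [49,60) fires=5

4 5 10 17 19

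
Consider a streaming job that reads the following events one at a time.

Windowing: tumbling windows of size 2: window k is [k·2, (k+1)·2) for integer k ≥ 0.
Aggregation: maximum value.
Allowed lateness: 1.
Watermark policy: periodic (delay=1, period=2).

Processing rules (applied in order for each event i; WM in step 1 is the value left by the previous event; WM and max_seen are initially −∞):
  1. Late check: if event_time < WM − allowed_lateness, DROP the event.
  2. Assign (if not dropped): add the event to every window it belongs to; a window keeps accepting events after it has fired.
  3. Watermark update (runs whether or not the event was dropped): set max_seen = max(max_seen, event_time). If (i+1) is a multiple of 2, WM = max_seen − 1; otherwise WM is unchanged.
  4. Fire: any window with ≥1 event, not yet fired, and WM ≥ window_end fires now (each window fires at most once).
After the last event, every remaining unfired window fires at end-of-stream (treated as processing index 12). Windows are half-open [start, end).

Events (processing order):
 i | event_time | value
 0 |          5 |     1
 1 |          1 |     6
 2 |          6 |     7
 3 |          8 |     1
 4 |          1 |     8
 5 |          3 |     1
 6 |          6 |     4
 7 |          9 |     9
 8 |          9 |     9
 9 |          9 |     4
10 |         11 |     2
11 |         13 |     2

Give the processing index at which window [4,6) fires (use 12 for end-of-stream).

3

i=0 t=5 v=1: → [4,6); WM=−∞
i=1 t=1 v=6: → [0,2); WM=4; [0,2) fires=6
i=2 t=6 v=7: → [6,8); WM=4
i=3 t=8 v=1: → [8,10); WM=7; [4,6) fires=1
i=4 t=1 v=8: DROP (t<7-1); WM=7
i=5 t=3 v=1: DROP (t<7-1); WM=7
i=6 t=6 v=4: → [6,8); WM=7
i=7 t=9 v=9: → [8,10); WM=8; [6,8) fires=7
i=8 t=9 v=9: → [8,10); WM=8
i=9 t=9 v=4: → [8,10); WM=8
i=10 t=11 v=2: → [10,12); WM=8
i=11 t=13 v=2: → [12,14); WM=12; [8,10) fires=9 [10,12) fires=2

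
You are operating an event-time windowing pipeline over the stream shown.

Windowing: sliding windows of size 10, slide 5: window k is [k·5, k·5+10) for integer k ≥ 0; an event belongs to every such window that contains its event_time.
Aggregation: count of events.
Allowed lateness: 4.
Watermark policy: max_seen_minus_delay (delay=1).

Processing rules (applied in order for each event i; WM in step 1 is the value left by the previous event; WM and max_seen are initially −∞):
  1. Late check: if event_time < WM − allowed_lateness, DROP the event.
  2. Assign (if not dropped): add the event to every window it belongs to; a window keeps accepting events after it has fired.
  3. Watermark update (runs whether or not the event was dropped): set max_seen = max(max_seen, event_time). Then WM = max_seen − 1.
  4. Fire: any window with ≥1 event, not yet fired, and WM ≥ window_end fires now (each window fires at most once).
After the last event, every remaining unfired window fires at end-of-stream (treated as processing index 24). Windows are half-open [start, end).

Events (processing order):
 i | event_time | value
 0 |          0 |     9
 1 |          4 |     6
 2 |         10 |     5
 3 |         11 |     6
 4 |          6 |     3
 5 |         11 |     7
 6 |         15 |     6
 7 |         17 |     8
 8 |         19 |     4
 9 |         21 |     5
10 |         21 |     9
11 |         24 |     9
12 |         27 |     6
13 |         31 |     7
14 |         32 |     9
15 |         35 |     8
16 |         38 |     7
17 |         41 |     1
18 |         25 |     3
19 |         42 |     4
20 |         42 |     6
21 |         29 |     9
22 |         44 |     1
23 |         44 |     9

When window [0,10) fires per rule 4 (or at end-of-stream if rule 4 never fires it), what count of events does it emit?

2

i=0 t=0 v=9: → [0,10); WM=-1
i=1 t=4 v=6: → [0,10); WM=3
i=2 t=10 v=5: → [10,20),[5,15); WM=9
i=3 t=11 v=6: → [10,20),[5,15); WM=10; [0,10) fires=2
i=4 t=6 v=3: → [5,15),[0,10); WM=10
i=5 t=11 v=7: → [10,20),[5,15); WM=10
i=6 t=15 v=6: → [15,25),[10,20); WM=14
i=7 t=17 v=8: → [15,25),[10,20); WM=16; [5,15) fires=4
i=8 t=19 v=4: → [15,25),[10,20); WM=18
i=9 t=21 v=5: → [20,30),[15,25); WM=20; [10,20) fires=6
i=10 t=21 v=9: → [20,30),[15,25); WM=20
i=11 t=24 v=9: → [20,30),[15,25); WM=23
i=12 t=27 v=6: → [25,35),[20,30); WM=26; [15,25) fires=6
i=13 t=31 v=7: → [30,40),[25,35); WM=30; [20,30) fires=4
i=14 t=32 v=9: → [30,40),[25,35); WM=31
i=15 t=35 v=8: → [35,45),[30,40); WM=34
i=16 t=38 v=7: → [35,45),[30,40); WM=37; [25,35) fires=3
i=17 t=41 v=1: → [40,50),[35,45); WM=40; [30,40) fires=4
i=18 t=25 v=3: DROP (t<40-4); WM=40
i=19 t=42 v=4: → [40,50),[35,45); WM=41
i=20 t=42 v=6: → [40,50),[35,45); WM=41
i=21 t=29 v=9: DROP (t<41-4); WM=41
i=22 t=44 v=1: → [40,50),[35,45); WM=43
i=23 t=44 v=9: → [40,50),[35,45); WM=43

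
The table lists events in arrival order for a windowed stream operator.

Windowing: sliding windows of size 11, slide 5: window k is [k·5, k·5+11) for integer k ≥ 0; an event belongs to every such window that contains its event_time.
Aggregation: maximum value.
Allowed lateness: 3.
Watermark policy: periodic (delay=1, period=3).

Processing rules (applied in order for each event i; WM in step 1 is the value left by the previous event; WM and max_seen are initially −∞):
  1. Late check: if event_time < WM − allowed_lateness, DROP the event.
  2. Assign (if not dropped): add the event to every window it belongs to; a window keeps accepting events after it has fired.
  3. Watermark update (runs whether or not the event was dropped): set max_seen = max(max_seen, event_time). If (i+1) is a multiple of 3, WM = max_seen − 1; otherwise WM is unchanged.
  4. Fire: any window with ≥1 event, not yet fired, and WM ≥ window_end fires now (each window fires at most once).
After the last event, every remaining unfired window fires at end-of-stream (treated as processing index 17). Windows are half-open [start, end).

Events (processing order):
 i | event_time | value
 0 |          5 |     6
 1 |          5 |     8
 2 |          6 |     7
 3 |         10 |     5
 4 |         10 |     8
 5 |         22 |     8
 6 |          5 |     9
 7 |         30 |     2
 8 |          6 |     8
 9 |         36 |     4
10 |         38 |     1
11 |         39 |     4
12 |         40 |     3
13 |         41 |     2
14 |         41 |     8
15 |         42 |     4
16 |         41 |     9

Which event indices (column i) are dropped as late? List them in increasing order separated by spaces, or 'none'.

i=0 t=5 v=6: → [5,16),[0,11); WM=−∞
i=1 t=5 v=8: → [5,16),[0,11); WM=−∞
i=2 t=6 v=7: → [5,16),[0,11); WM=5
i=3 t=10 v=5: → [10,21),[5,16),[0,11); WM=5
i=4 t=10 v=8: → [10,21),[5,16),[0,11); WM=5
i=5 t=22 v=8: → [20,31),[15,26); WM=21; [0,11) fires=8 [5,16) fires=8 [10,21) fires=8
i=6 t=5 v=9: DROP (t<21-3); WM=21
i=7 t=30 v=2: → [30,41),[25,36),[20,31); WM=21
i=8 t=6 v=8: DROP (t<21-3); WM=29; [15,26) fires=8
i=9 t=36 v=4: → [35,46),[30,41); WM=29
i=10 t=38 v=1: → [35,46),[30,41); WM=29
i=11 t=39 v=4: → [35,46),[30,41); WM=38; [20,31) fires=8 [25,36) fires=2
i=12 t=40 v=3: → [40,51),[35,46),[30,41); WM=38
i=13 t=41 v=2: → [40,51),[35,46); WM=38
i=14 t=41 v=8: → [40,51),[35,46); WM=40
i=15 t=42 v=4: → [40,51),[35,46); WM=40
i=16 t=41 v=9: → [40,51),[35,46); WM=40

6 8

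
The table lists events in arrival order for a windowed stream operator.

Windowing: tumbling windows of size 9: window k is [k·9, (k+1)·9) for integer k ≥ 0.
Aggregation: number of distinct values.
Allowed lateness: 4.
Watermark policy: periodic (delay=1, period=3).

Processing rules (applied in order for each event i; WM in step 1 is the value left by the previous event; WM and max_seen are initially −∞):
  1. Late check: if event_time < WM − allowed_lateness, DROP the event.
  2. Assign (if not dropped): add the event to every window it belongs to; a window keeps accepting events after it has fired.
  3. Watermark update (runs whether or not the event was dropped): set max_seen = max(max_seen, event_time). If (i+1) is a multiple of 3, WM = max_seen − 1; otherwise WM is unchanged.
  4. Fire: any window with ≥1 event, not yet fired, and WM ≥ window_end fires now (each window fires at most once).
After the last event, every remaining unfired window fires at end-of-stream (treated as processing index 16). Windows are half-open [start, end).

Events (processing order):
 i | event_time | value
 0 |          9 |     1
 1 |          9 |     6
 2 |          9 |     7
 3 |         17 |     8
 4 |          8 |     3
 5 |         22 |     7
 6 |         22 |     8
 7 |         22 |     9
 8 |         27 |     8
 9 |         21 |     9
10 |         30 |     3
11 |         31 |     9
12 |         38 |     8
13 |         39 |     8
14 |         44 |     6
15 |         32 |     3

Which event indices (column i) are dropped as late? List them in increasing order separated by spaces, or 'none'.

9 15

i=0 t=9 v=1: → [9,18); WM=−∞
i=1 t=9 v=6: → [9,18); WM=−∞
i=2 t=9 v=7: → [9,18); WM=8
i=3 t=17 v=8: → [9,18); WM=8
i=4 t=8 v=3: → [0,9); WM=8
i=5 t=22 v=7: → [18,27); WM=21; [0,9) fires=1 [9,18) fires=4
i=6 t=22 v=8: → [18,27); WM=21
i=7 t=22 v=9: → [18,27); WM=21
i=8 t=27 v=8: → [27,36); WM=26
i=9 t=21 v=9: DROP (t<26-4); WM=26
i=10 t=30 v=3: → [27,36); WM=26
i=11 t=31 v=9: → [27,36); WM=30; [18,27) fires=3
i=12 t=38 v=8: → [36,45); WM=30
i=13 t=39 v=8: → [36,45); WM=30
i=14 t=44 v=6: → [36,45); WM=43; [27,36) fires=3
i=15 t=32 v=3: DROP (t<43-4); WM=43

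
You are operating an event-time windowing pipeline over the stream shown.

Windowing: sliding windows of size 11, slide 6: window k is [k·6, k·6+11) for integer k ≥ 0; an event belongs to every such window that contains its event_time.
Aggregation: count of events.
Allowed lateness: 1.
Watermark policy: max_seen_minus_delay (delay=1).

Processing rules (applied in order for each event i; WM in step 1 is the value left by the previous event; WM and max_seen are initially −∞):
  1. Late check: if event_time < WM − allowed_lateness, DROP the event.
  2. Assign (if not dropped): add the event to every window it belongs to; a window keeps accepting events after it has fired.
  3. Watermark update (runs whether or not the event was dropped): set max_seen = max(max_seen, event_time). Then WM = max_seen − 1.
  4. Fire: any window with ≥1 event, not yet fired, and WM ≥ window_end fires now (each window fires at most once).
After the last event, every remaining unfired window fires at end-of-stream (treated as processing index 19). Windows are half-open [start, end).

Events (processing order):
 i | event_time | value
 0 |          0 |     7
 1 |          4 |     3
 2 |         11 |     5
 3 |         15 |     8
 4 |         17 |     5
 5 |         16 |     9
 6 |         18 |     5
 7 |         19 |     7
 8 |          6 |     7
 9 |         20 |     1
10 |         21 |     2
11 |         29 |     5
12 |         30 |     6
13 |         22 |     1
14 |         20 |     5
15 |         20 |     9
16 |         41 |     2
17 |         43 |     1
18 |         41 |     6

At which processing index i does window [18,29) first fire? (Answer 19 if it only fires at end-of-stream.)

i=0 t=0 v=7: → [0,11); WM=-1
i=1 t=4 v=3: → [0,11); WM=3
i=2 t=11 v=5: → [6,17); WM=10
i=3 t=15 v=8: → [12,23),[6,17); WM=14; [0,11) fires=2
i=4 t=17 v=5: → [12,23); WM=16
i=5 t=16 v=9: → [12,23),[6,17); WM=16
i=6 t=18 v=5: → [18,29),[12,23); WM=17; [6,17) fires=3
i=7 t=19 v=7: → [18,29),[12,23); WM=18
i=8 t=6 v=7: DROP (t<18-1); WM=18
i=9 t=20 v=1: → [18,29),[12,23); WM=19
i=10 t=21 v=2: → [18,29),[12,23); WM=20
i=11 t=29 v=5: → [24,35); WM=28; [12,23) fires=7
i=12 t=30 v=6: → [30,41),[24,35); WM=29; [18,29) fires=4
i=13 t=22 v=1: DROP (t<29-1); WM=29
i=14 t=20 v=5: DROP (t<29-1); WM=29
i=15 t=20 v=9: DROP (t<29-1); WM=29
i=16 t=41 v=2: → [36,47); WM=40; [24,35) fires=2
i=17 t=43 v=1: → [42,53),[36,47); WM=42; [30,41) fires=1
i=18 t=41 v=6: → [36,47); WM=42

12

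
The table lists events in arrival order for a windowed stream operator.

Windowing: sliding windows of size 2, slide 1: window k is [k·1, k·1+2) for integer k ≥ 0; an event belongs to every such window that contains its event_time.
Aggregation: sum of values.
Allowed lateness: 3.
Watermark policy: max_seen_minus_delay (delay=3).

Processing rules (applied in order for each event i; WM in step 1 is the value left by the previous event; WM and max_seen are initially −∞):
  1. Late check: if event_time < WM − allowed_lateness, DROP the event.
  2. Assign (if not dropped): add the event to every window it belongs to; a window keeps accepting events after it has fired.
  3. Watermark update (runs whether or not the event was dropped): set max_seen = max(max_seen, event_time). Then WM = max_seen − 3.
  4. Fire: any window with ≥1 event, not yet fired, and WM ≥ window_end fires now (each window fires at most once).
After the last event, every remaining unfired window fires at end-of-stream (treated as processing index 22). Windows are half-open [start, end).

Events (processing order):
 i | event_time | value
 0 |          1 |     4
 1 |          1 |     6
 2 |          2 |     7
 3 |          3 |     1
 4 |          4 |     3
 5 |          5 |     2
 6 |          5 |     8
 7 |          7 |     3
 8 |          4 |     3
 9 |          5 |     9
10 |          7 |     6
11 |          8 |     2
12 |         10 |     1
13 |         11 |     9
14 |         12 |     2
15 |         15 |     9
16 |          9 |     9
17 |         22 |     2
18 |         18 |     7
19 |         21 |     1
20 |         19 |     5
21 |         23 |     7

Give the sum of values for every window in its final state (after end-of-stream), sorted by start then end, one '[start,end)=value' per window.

[0,2)=10 [1,3)=17 [2,4)=8 [3,5)=7 [4,6)=25 [5,7)=19 [6,8)=9 [7,9)=11 [8,10)=11 [9,11)=10 [10,12)=10 [11,13)=11 [12,14)=2 [14,16)=9 [15,17)=9 [17,19)=7 [18,20)=12 [19,21)=5 [20,22)=1 [21,23)=3 [22,24)=9 [23,25)=7

i=0 t=1 v=4: → [1,3),[0,2); WM=-2
i=1 t=1 v=6: → [1,3),[0,2); WM=-2
i=2 t=2 v=7: → [2,4),[1,3); WM=-1
i=3 t=3 v=1: → [3,5),[2,4); WM=0
i=4 t=4 v=3: → [4,6),[3,5); WM=1
i=5 t=5 v=2: → [5,7),[4,6); WM=2; [0,2) fires=10
i=6 t=5 v=8: → [5,7),[4,6); WM=2
i=7 t=7 v=3: → [7,9),[6,8); WM=4; [1,3) fires=17 [2,4) fires=8
i=8 t=4 v=3: → [4,6),[3,5); WM=4
i=9 t=5 v=9: → [5,7),[4,6); WM=4
i=10 t=7 v=6: → [7,9),[6,8); WM=4
i=11 t=8 v=2: → [8,10),[7,9); WM=5; [3,5) fires=7
i=12 t=10 v=1: → [10,12),[9,11); WM=7; [4,6) fires=25 [5,7) fires=19
i=13 t=11 v=9: → [11,13),[10,12); WM=8; [6,8) fires=9
i=14 t=12 v=2: → [12,14),[11,13); WM=9; [7,9) fires=11
i=15 t=15 v=9: → [15,17),[14,16); WM=12; [8,10) fires=2 [9,11) fires=1 [10,12) fires=10
i=16 t=9 v=9: → [9,11),[8,10); WM=12
i=17 t=22 v=2: → [22,24),[21,23); WM=19; [11,13) fires=11 [12,14) fires=2 [14,16) fires=9 [15,17) fires=9
i=18 t=18 v=7: → [18,20),[17,19); WM=19; [17,19) fires=7
i=19 t=21 v=1: → [21,23),[20,22); WM=19
i=20 t=19 v=5: → [19,21),[18,20); WM=19
i=21 t=23 v=7: → [23,25),[22,24); WM=20; [18,20) fires=12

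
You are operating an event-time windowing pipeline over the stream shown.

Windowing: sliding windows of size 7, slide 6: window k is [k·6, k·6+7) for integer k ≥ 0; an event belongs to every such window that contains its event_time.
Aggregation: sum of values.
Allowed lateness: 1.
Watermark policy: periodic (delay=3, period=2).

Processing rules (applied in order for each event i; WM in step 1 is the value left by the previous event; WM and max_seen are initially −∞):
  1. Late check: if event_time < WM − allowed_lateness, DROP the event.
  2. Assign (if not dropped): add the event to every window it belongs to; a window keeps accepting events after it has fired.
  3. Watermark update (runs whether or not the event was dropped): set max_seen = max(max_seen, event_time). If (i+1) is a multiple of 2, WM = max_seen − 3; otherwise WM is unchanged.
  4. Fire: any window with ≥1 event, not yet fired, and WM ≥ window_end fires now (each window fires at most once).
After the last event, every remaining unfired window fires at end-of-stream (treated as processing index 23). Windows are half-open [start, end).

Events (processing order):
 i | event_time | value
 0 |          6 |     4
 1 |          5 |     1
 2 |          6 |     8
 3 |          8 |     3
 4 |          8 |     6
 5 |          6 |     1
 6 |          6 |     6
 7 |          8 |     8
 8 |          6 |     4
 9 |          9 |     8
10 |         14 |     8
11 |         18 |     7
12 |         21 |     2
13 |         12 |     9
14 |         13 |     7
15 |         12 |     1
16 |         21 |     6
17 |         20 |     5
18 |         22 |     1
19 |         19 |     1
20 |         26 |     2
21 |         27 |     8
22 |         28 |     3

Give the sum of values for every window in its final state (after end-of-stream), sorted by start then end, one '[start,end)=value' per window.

i=0 t=6 v=4: → [6,13),[0,7); WM=−∞
i=1 t=5 v=1: → [0,7); WM=3
i=2 t=6 v=8: → [6,13),[0,7); WM=3
i=3 t=8 v=3: → [6,13); WM=5
i=4 t=8 v=6: → [6,13); WM=5
i=5 t=6 v=1: → [6,13),[0,7); WM=5
i=6 t=6 v=6: → [6,13),[0,7); WM=5
i=7 t=8 v=8: → [6,13); WM=5
i=8 t=6 v=4: → [6,13),[0,7); WM=5
i=9 t=9 v=8: → [6,13); WM=6
i=10 t=14 v=8: → [12,19); WM=6
i=11 t=18 v=7: → [18,25),[12,19); WM=15; [0,7) fires=24 [6,13) fires=48
i=12 t=21 v=2: → [18,25); WM=15
i=13 t=12 v=9: DROP (t<15-1); WM=18
i=14 t=13 v=7: DROP (t<18-1); WM=18
i=15 t=12 v=1: DROP (t<18-1); WM=18
i=16 t=21 v=6: → [18,25); WM=18
i=17 t=20 v=5: → [18,25); WM=18
i=18 t=22 v=1: → [18,25); WM=18
i=19 t=19 v=1: → [18,25); WM=19; [12,19) fires=15
i=20 t=26 v=2: → [24,31); WM=19
i=21 t=27 v=8: → [24,31); WM=24
i=22 t=28 v=3: → [24,31); WM=24

[0,7)=24 [6,13)=48 [12,19)=15 [18,25)=22 [24,31)=13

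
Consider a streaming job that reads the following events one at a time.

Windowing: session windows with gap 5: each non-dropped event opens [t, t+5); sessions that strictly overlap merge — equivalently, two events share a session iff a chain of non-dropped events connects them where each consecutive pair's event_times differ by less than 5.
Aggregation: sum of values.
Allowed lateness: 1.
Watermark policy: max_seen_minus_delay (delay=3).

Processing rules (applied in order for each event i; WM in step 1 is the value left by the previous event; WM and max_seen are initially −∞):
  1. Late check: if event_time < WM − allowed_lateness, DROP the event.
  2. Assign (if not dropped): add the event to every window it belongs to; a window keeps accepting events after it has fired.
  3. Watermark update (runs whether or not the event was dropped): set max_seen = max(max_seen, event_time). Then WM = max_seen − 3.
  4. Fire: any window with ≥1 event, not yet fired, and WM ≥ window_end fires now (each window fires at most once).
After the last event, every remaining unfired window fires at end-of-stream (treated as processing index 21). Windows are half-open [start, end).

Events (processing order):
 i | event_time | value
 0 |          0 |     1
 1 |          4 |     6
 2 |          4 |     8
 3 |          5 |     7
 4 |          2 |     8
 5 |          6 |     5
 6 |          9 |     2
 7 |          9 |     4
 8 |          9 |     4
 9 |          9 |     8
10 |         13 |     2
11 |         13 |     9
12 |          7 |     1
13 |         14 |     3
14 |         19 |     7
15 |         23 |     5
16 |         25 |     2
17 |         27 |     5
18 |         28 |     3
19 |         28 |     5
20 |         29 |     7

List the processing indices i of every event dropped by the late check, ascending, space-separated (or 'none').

12

i=0 t=0 v=1: → [0,5); WM=-3
i=1 t=4 v=6: → [0,9); WM=1
i=2 t=4 v=8: → [0,9); WM=1
i=3 t=5 v=7: → [0,10); WM=2
i=4 t=2 v=8: → [0,10); WM=2
i=5 t=6 v=5: → [0,11); WM=3
i=6 t=9 v=2: → [0,14); WM=6
i=7 t=9 v=4: → [0,14); WM=6
i=8 t=9 v=4: → [0,14); WM=6
i=9 t=9 v=8: → [0,14); WM=6
i=10 t=13 v=2: → [0,18); WM=10
i=11 t=13 v=9: → [0,18); WM=10
i=12 t=7 v=1: DROP (t<10-1); WM=10
i=13 t=14 v=3: → [0,19); WM=11
i=14 t=19 v=7: → [19,24); WM=16
i=15 t=23 v=5: → [19,28); WM=20
i=16 t=25 v=2: → [19,30); WM=22
i=17 t=27 v=5: → [19,32); WM=24
i=18 t=28 v=3: → [19,33); WM=25
i=19 t=28 v=5: → [19,33); WM=25
i=20 t=29 v=7: → [19,34); WM=26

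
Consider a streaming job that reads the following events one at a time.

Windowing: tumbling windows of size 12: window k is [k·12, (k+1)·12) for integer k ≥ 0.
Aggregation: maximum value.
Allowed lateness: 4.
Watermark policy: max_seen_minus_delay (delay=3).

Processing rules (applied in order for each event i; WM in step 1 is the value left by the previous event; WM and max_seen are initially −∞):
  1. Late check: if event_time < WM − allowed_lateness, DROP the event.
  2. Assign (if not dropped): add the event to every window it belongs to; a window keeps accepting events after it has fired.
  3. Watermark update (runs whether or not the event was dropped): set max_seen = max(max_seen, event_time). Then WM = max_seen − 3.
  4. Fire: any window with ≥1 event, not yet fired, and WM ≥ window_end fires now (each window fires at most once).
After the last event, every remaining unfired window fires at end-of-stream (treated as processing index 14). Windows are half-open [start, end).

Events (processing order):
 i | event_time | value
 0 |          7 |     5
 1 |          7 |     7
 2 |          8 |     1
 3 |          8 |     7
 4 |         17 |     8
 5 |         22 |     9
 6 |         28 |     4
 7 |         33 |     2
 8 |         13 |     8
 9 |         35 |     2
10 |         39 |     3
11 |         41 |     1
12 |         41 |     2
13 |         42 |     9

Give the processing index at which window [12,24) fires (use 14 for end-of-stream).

6

i=0 t=7 v=5: → [0,12); WM=4
i=1 t=7 v=7: → [0,12); WM=4
i=2 t=8 v=1: → [0,12); WM=5
i=3 t=8 v=7: → [0,12); WM=5
i=4 t=17 v=8: → [12,24); WM=14; [0,12) fires=7
i=5 t=22 v=9: → [12,24); WM=19
i=6 t=28 v=4: → [24,36); WM=25; [12,24) fires=9
i=7 t=33 v=2: → [24,36); WM=30
i=8 t=13 v=8: DROP (t<30-4); WM=30
i=9 t=35 v=2: → [24,36); WM=32
i=10 t=39 v=3: → [36,48); WM=36; [24,36) fires=4
i=11 t=41 v=1: → [36,48); WM=38
i=12 t=41 v=2: → [36,48); WM=38
i=13 t=42 v=9: → [36,48); WM=39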